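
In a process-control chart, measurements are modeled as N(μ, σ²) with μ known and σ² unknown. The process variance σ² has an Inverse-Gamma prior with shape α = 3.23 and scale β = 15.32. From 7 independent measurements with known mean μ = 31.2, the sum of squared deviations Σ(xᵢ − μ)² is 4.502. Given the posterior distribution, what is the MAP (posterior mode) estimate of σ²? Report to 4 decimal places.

With known mean μ and an Inverse-Gamma(α, β) prior on σ², the Normal likelihood is conjugate: posterior is Inv-Gamma(α + n/2, β + Σ(xᵢ−μ)²/2).
Posterior: Inv-Gamma(3.23 + 7/2, 15.32 + 4.502/2) = Inv-Gamma(6.73, 17.5710).
Mode = β/(α+1) = 17.5710/7.73 = 2.2731.

2.2731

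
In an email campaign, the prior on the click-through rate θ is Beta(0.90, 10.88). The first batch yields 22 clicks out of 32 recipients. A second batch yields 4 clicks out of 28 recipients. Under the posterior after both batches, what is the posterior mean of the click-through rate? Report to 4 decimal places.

The Beta prior is conjugate to a Binomial/Bernoulli likelihood; the update adds successes to α and failures to β.
After batch 1: Beta(0.90+22, 10.88+10) = Beta(22.90, 20.88).
After batch 2: Beta(22.90+4, 20.88+24) = Beta(26.90, 44.88).
Posterior mean = α/(α+β) = 26.90/71.78 = 0.3748.

0.3748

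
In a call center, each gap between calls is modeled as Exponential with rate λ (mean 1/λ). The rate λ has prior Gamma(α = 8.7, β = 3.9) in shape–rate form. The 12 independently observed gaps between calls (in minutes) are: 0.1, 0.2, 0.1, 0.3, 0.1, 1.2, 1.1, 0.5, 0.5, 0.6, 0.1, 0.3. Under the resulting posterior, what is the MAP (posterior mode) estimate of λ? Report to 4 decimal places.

2.1889

With a Gamma(shape α, rate β) prior on the exponential rate λ, the posterior after n observations with total T = Σxᵢ is Gamma(α+n, β+T).
Sum of observations T = 5.1 minutes; n = 12.
Posterior: Gamma(8.7+12, 3.9+5.1) = Gamma(20.7, 9.0).
Mode = (α−1)/β = 2.1889.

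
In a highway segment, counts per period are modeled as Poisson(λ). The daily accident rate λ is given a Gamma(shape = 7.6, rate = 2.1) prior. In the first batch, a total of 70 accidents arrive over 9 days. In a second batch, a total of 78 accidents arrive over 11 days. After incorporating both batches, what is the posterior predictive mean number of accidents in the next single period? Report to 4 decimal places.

With a Gamma(shape α, rate β) prior, the Poisson likelihood is conjugate: the posterior is Gamma(α + ΣXᵢ, β + n).
After batch 1: Gamma(α+S, β+n) = Gamma(7.6+70, 2.1+9) = Gamma(77.6, 11.1).
After batch 2: Gamma(α+S, β+n) = Gamma(77.6+78, 11.1+11) = Gamma(155.6, 22.1).
The predictive distribution for one future period is NegBinom with mean α/β = 7.0407.

7.0407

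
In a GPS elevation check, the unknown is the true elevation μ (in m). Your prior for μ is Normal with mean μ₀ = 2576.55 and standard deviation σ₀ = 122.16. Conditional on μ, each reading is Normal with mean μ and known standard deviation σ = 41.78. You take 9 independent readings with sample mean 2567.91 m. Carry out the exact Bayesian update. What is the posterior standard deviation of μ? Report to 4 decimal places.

For Normal data with known variance σ², a Normal(μ₀, σ₀²) prior on μ is conjugate. Posterior precision = 1/σ₀² + n/σ²; posterior mean is the precision-weighted average of μ₀ and x̄.
σ₀² = 122.16² = 14923.0656, σ² = 41.78² = 1745.5684; σ² + n·σ₀² = 1745.5684 + 9·14923.0656 = 136053.1588.
Posterior precision = 1/σ₀² + n/σ² = 1/14923.0656 + 9/1745.5684 = (σ² + n·σ₀²)/(σ₀²σ²) = 136053.1588/(14923.0656·1745.5684); posterior variance σₙ² = σ₀²σ²/(σ² + n·σ₀²) = 14923.0656·1745.5684/136053.1588 = 191.463631.
Posterior SD = √σₙ² = √(14923.0656·1745.5684/136053.1588) = 13.8370.

13.8370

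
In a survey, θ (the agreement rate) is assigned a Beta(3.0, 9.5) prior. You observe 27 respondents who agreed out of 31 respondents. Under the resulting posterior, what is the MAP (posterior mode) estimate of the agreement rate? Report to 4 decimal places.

The Beta prior is conjugate to a Binomial/Bernoulli likelihood; the update adds successes to α and failures to β.
Posterior: Beta(α+k, β+n−k) = Beta(3.0+27, 9.5+4) = Beta(30.0, 13.5).
Mode of Beta(a,b) for a,b>1 is (a−1)/(a+b−2) = 29.0/41.5 = 0.6988.

0.6988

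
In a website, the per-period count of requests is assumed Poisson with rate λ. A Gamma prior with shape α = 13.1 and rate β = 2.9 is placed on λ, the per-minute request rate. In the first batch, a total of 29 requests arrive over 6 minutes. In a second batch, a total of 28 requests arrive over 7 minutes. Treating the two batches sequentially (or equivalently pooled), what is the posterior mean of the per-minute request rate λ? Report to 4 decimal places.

4.4088

With a Gamma(shape α, rate β) prior, the Poisson likelihood is conjugate: the posterior is Gamma(α + ΣXᵢ, β + n).
After batch 1: Gamma(α+S, β+n) = Gamma(13.1+29, 2.9+6) = Gamma(42.1, 8.9).
After batch 2: Gamma(α+S, β+n) = Gamma(42.1+28, 8.9+7) = Gamma(70.1, 15.9).
Posterior mean = α/β = 70.1/15.9 = 4.4088.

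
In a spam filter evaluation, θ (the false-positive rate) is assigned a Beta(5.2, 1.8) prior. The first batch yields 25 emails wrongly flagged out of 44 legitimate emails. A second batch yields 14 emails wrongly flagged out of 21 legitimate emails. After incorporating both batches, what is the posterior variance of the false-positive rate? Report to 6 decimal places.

0.003247

The Beta prior is conjugate to a Binomial/Bernoulli likelihood; the update adds successes to α and failures to β.
After batch 1: Beta(5.2+25, 1.8+19) = Beta(30.2, 20.8).
After batch 2: Beta(30.2+14, 20.8+7) = Beta(44.2, 27.8).
Var = αβ/((α+β)²(α+β+1)) = 44.2·27.8/(72.0²·73.0) = 0.003247.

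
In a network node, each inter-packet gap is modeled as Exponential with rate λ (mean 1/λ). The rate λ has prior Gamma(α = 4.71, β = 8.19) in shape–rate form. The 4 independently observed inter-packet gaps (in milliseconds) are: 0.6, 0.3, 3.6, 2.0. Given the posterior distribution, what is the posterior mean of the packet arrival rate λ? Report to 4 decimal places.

0.5929

With a Gamma(shape α, rate β) prior on the exponential rate λ, the posterior after n observations with total T = Σxᵢ is Gamma(α+n, β+T).
Sum of observations T = 6.5 milliseconds; n = 4.
Posterior: Gamma(4.71+4, 8.19+6.5) = Gamma(8.71, 14.69).
Posterior mean of λ = α/β = 8.71/14.69 = 0.5929.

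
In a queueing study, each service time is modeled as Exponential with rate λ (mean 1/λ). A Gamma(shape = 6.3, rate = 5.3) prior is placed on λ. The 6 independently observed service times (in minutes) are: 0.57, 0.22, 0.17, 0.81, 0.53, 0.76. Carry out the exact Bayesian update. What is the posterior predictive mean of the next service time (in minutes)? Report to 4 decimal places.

With a Gamma(shape α, rate β) prior on the exponential rate λ, the posterior after n observations with total T = Σxᵢ is Gamma(α+n, β+T).
Sum of observations T = 3.06 minutes; n = 6.
Posterior: Gamma(6.3+6, 5.3+3.06) = Gamma(12.3, 8.36).
The predictive distribution for the next observation is Lomax; its mean is β/(α−1) = 8.36/11.3 = 0.7398.

0.7398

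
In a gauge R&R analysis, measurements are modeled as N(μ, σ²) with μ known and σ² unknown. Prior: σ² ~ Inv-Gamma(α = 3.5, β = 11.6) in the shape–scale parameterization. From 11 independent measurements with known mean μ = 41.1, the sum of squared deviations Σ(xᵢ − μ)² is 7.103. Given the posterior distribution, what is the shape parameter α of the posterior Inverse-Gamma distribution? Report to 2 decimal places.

9.00

With known mean μ and an Inverse-Gamma(α, β) prior on σ², the Normal likelihood is conjugate: posterior is Inv-Gamma(α + n/2, β + Σ(xᵢ−μ)²/2).
Posterior: Inv-Gamma(3.5 + 11/2, 11.6 + 7.103/2) = Inv-Gamma(9.00, 15.1515).
Posterior α = 9.00.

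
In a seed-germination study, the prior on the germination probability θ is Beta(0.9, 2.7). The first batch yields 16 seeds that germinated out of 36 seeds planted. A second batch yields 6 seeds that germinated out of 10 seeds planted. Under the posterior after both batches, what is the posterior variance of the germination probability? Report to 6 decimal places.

The Beta prior is conjugate to a Binomial/Bernoulli likelihood; the update adds successes to α and failures to β.
After batch 1: Beta(0.9+16, 2.7+20) = Beta(16.9, 22.7).
After batch 2: Beta(16.9+6, 22.7+4) = Beta(22.9, 26.7).
Var = αβ/((α+β)²(α+β+1)) = 22.9·26.7/(49.6²·50.6) = 0.004912.

0.004912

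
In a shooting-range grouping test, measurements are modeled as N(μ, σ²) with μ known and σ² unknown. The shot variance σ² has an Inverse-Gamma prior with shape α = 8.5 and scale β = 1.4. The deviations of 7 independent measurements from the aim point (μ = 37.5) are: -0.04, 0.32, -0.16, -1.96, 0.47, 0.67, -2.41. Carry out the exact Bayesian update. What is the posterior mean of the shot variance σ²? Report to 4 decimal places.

With known mean μ and an Inverse-Gamma(α, β) prior on σ², the Normal likelihood is conjugate: posterior is Inv-Gamma(α + n/2, β + Σ(xᵢ−μ)²/2).
Σ(xᵢ−μ)² = (-0.04)² + (0.32)² + (-0.16)² + (-1.96)² + (0.47)² + (0.67)² + (-2.41)² = 10.4491.
Posterior: Inv-Gamma(8.5 + 7/2, 1.4 + 10.4491/2) = Inv-Gamma(12.00, 6.62455).
E[σ²|data] = β/(α−1) = 6.62455/11.00 = 0.6022.

0.6022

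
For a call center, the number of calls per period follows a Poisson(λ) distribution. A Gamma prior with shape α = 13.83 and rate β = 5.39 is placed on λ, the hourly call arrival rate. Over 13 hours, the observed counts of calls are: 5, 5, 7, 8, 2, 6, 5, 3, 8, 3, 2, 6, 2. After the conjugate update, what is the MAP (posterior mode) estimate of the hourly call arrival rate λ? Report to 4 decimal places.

With a Gamma(shape α, rate β) prior, the Poisson likelihood is conjugate: the posterior is Gamma(α + ΣXᵢ, β + n).
Sum of counts S = 62 over n = 13 hours.
Posterior: Gamma(α+S, β+n) = Gamma(13.83+62, 5.39+13) = Gamma(75.83, 18.39).
Mode of Gamma(α,β) for α≥1 is (α−1)/β = 74.83/18.39 = 4.0691.

4.0691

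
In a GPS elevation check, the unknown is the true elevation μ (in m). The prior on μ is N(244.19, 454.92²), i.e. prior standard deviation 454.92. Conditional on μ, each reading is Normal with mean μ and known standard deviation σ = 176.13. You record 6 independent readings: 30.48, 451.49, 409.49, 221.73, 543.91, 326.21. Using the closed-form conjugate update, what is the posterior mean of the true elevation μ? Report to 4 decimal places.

For Normal data with known variance σ², a Normal(μ₀, σ₀²) prior on μ is conjugate. Posterior precision = 1/σ₀² + n/σ²; posterior mean is the precision-weighted average of μ₀ and x̄.
Σxᵢ = 30.48 + 451.49 + 409.49 + 221.73 + 543.91 + 326.21 = 1983.31, so n·x̄ = 1983.31.
σ₀² = 454.92² = 206952.2064, σ² = 176.13² = 31021.7769; σ² + n·σ₀² = 31021.7769 + 6·206952.2064 = 1272735.0153.
Posterior mean = (μ₀/σ₀² + n·x̄/σ²)/(1/σ₀² + n/σ²) = (σ²·μ₀ + σ₀²·n·x̄)/(σ² + n·σ₀²) = (31021.7769·244.19 + 206952.2064·1983.31)/1272735.0153 = 418025588.176395/1272735.0153 = 328.4467.

328.4467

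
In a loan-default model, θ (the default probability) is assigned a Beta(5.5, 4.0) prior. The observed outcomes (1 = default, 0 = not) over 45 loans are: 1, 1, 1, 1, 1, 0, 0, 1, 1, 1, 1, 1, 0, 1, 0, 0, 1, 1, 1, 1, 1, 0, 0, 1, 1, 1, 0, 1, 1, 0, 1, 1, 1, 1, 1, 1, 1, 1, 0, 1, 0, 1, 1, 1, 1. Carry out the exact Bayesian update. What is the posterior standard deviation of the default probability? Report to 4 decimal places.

0.0600

The Beta prior is conjugate to a Binomial/Bernoulli likelihood; the update adds successes to α and failures to β.
Posterior: Beta(α+k, β+n−k) = Beta(5.5+34, 4.0+11) = Beta(39.5, 15.0).
Var = αβ/((α+β)²(α+β+1)) = 39.5·15.0/(54.5²·55.5) = 0.00359420; SD = √0.00359420 = 0.0600.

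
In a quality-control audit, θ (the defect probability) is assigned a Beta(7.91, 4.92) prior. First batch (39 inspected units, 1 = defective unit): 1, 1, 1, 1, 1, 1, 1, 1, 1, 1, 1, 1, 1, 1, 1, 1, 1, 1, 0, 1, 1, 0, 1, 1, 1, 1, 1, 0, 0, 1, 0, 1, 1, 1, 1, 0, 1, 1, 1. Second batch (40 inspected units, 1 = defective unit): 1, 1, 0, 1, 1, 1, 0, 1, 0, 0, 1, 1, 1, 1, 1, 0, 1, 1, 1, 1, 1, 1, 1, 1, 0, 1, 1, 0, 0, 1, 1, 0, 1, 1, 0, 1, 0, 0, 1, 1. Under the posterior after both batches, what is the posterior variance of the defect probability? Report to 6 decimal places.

0.002018

The Beta prior is conjugate to a Binomial/Bernoulli likelihood; the update adds successes to α and failures to β.
After batch 1: Beta(7.91+33, 4.92+6) = Beta(40.91, 10.92).
After batch 2: Beta(40.91+28, 10.92+12) = Beta(68.91, 22.92).
Var = αβ/((α+β)²(α+β+1)) = 68.91·22.92/(91.83²·92.83) = 0.002018.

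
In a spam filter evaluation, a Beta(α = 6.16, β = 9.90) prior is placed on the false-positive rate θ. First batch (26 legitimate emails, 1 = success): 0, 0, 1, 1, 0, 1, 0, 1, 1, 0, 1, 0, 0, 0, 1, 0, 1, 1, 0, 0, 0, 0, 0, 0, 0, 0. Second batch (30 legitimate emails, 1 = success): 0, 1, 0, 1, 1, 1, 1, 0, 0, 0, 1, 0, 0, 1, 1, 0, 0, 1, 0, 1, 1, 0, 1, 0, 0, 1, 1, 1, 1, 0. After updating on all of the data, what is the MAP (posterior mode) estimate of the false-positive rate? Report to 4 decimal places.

0.4305

The Beta prior is conjugate to a Binomial/Bernoulli likelihood; the update adds successes to α and failures to β.
After batch 1: Beta(6.16+9, 9.90+17) = Beta(15.16, 26.90).
After batch 2: Beta(15.16+16, 26.90+14) = Beta(31.16, 40.90).
Mode of Beta(a,b) for a,b>1 is (a−1)/(a+b−2) = 30.16/70.06 = 0.4305.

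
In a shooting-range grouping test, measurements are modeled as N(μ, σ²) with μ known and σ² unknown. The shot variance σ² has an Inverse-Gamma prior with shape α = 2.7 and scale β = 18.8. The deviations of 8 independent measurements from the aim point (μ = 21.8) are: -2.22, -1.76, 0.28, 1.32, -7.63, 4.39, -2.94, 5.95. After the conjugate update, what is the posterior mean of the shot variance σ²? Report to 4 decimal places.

14.8230

With known mean μ and an Inverse-Gamma(α, β) prior on σ², the Normal likelihood is conjugate: posterior is Inv-Gamma(α + n/2, β + Σ(xᵢ−μ)²/2).
Σ(xᵢ−μ)² = (-2.22)² + (-1.76)² + (0.28)² + (1.32)² + (-7.63)² + (4.39)² + (-2.94)² + (5.95)² = 131.3819.
Posterior: Inv-Gamma(2.7 + 8/2, 18.8 + 131.3819/2) = Inv-Gamma(6.70, 84.49095).
E[σ²|data] = β/(α−1) = 84.49095/5.70 = 14.8230.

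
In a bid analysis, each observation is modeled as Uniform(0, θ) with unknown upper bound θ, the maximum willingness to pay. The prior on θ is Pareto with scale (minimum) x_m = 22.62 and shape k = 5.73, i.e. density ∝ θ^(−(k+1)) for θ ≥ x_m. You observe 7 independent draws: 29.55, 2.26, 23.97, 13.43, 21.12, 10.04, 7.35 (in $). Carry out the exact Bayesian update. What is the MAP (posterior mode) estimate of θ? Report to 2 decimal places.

A Pareto(scale x_m, shape k) prior on the upper bound θ of Uniform(0, θ) is conjugate: posterior is Pareto(max(x_m, max xᵢ), k + n).
Sample maximum = 29.55; prior scale x_m = 22.62 → posterior scale = max = 29.55.
Posterior shape = 5.73 + 7 = 12.73.
The Pareto density is decreasing on [x_m, ∞), so the mode is x_m = 29.55.

29.55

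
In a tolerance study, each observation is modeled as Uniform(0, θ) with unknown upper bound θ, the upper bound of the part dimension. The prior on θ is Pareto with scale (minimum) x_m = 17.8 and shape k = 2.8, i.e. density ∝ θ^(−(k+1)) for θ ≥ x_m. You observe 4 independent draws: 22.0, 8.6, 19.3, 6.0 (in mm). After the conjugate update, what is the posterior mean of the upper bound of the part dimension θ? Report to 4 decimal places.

A Pareto(scale x_m, shape k) prior on the upper bound θ of Uniform(0, θ) is conjugate: posterior is Pareto(max(x_m, max xᵢ), k + n).
Sample maximum = 22.0; prior scale x_m = 17.8 → posterior scale = max = 22.0.
Posterior shape = 2.8 + 4 = 6.8.
E[θ|data] = k·x_m/(k−1) = 6.8·22.0/5.8 = 25.7931.

25.7931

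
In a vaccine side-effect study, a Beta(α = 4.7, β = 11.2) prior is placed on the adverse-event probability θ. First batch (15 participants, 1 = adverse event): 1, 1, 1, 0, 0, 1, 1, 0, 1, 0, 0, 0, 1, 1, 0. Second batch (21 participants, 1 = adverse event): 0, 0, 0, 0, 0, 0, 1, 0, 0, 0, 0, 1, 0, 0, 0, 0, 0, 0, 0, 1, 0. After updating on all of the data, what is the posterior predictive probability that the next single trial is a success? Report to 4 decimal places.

The Beta prior is conjugate to a Binomial/Bernoulli likelihood; the update adds successes to α and failures to β.
After batch 1: Beta(4.7+8, 11.2+7) = Beta(12.7, 18.2).
After batch 2: Beta(12.7+3, 18.2+18) = Beta(15.7, 36.2).
For a single future Bernoulli trial, P(success | data) = α/(α+β) = 0.3025.

0.3025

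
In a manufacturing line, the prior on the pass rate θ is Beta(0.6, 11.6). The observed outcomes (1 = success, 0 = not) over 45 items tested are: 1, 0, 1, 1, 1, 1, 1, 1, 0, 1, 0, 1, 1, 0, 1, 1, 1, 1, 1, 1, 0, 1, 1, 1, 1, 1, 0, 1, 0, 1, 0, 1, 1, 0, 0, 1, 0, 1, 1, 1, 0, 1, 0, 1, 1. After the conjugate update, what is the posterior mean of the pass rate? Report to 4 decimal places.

The Beta prior is conjugate to a Binomial/Bernoulli likelihood; the update adds successes to α and failures to β.
Posterior: Beta(α+k, β+n−k) = Beta(0.6+32, 11.6+13) = Beta(32.6, 24.6).
Posterior mean = α/(α+β) = 32.6/57.2 = 0.5699.

0.5699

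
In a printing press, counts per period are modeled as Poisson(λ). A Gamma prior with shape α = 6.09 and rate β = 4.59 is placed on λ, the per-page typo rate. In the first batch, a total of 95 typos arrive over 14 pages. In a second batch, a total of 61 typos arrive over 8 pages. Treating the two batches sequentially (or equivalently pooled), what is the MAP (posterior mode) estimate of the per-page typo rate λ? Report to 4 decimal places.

6.0583

With a Gamma(shape α, rate β) prior, the Poisson likelihood is conjugate: the posterior is Gamma(α + ΣXᵢ, β + n).
After batch 1: Gamma(α+S, β+n) = Gamma(6.09+95, 4.59+14) = Gamma(101.09, 18.59).
After batch 2: Gamma(α+S, β+n) = Gamma(101.09+61, 18.59+8) = Gamma(162.09, 26.59).
Mode of Gamma(α,β) for α≥1 is (α−1)/β = 161.09/26.59 = 6.0583.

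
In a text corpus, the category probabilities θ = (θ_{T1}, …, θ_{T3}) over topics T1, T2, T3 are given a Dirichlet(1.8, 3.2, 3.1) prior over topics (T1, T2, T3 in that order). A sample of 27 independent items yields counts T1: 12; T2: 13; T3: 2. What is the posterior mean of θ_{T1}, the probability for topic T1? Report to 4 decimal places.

0.3932

The Dirichlet prior is conjugate to the Multinomial likelihood: each posterior αⱼ = prior αⱼ + observed count nⱼ.
Posterior concentration: (13.8, 16.2, 5.1), total = 35.1.
E[θ_{T1}|data] = α_{T1}/Σα = 13.8/35.1 = 0.3932.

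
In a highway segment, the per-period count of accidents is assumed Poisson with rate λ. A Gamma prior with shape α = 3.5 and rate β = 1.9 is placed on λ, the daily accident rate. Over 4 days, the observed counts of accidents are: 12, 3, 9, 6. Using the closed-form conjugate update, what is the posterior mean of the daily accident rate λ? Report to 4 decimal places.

5.6780

With a Gamma(shape α, rate β) prior, the Poisson likelihood is conjugate: the posterior is Gamma(α + ΣXᵢ, β + n).
Sum of counts S = 30 over n = 4 days.
Posterior: Gamma(α+S, β+n) = Gamma(3.5+30, 1.9+4) = Gamma(33.5, 5.9).
Posterior mean = α/β = 33.5/5.9 = 5.6780.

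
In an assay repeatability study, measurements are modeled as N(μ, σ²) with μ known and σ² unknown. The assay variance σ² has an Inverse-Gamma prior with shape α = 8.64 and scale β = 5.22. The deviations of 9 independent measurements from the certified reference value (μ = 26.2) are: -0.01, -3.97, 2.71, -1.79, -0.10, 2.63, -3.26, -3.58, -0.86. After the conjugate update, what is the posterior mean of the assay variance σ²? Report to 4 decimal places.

2.7949

With known mean μ and an Inverse-Gamma(α, β) prior on σ², the Normal likelihood is conjugate: posterior is Inv-Gamma(α + n/2, β + Σ(xᵢ−μ)²/2).
Σ(xᵢ−μ)² = (-0.01)² + (-3.97)² + (2.71)² + (-1.79)² + (-0.10)² + (2.63)² + (-3.26)² + (-3.58)² + (-0.86)² = 57.4197.
Posterior: Inv-Gamma(8.64 + 9/2, 5.22 + 57.4197/2) = Inv-Gamma(13.14, 33.92985).
E[σ²|data] = β/(α−1) = 33.92985/12.14 = 2.7949.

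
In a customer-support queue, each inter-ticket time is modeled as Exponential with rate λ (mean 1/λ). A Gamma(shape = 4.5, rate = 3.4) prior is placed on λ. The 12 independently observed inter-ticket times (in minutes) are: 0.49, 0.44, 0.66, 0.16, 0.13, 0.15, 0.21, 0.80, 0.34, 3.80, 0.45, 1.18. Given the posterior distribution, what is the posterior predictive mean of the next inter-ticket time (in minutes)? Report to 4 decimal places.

With a Gamma(shape α, rate β) prior on the exponential rate λ, the posterior after n observations with total T = Σxᵢ is Gamma(α+n, β+T).
Sum of observations T = 8.81 minutes; n = 12.
Posterior: Gamma(4.5+12, 3.4+8.81) = Gamma(16.5, 12.21).
The predictive distribution for the next observation is Lomax; its mean is β/(α−1) = 12.21/15.5 = 0.7877.

0.7877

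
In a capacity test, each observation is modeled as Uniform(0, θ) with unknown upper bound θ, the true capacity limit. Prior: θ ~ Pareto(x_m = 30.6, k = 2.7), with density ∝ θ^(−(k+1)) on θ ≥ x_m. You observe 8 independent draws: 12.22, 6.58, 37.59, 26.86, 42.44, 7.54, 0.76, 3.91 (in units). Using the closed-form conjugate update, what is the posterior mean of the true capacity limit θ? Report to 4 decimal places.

A Pareto(scale x_m, shape k) prior on the upper bound θ of Uniform(0, θ) is conjugate: posterior is Pareto(max(x_m, max xᵢ), k + n).
Sample maximum = 42.44; prior scale x_m = 30.6 → posterior scale = max = 42.44.
Posterior shape = 2.7 + 8 = 10.7.
E[θ|data] = k·x_m/(k−1) = 10.7·42.44/9.7 = 46.8153.

46.8153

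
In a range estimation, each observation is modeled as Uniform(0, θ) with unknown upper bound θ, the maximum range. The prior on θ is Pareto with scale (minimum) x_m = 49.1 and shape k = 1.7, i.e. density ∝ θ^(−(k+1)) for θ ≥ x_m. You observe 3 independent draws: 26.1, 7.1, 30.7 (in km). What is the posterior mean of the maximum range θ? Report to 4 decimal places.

A Pareto(scale x_m, shape k) prior on the upper bound θ of Uniform(0, θ) is conjugate: posterior is Pareto(max(x_m, max xᵢ), k + n).
Sample maximum = 30.7; prior scale x_m = 49.1 → posterior scale = max = 49.1.
Posterior shape = 1.7 + 3 = 4.7.
E[θ|data] = k·x_m/(k−1) = 4.7·49.1/3.7 = 62.3703.

62.3703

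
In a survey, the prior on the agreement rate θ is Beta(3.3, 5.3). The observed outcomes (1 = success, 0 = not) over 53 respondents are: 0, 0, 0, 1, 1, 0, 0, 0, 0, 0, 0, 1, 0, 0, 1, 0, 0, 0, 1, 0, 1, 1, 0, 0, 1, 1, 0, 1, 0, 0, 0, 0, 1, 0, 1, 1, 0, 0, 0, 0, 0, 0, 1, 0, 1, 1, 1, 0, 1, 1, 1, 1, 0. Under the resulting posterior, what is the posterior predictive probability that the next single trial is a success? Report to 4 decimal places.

The Beta prior is conjugate to a Binomial/Bernoulli likelihood; the update adds successes to α and failures to β.
Posterior: Beta(α+k, β+n−k) = Beta(3.3+21, 5.3+32) = Beta(24.3, 37.3).
For a single future Bernoulli trial, P(success | data) = α/(α+β) = 0.3945.

0.3945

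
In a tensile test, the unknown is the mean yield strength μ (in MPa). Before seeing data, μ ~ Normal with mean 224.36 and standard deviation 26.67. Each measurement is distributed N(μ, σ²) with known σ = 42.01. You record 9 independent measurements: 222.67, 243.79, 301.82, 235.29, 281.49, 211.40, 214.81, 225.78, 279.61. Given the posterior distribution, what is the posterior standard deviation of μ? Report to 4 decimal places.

12.3982

For Normal data with known variance σ², a Normal(μ₀, σ₀²) prior on μ is conjugate. Posterior precision = 1/σ₀² + n/σ²; posterior mean is the precision-weighted average of μ₀ and x̄.
σ₀² = 26.67² = 711.2889, σ² = 42.01² = 1764.8401; σ² + n·σ₀² = 1764.8401 + 9·711.2889 = 8166.4402.
Posterior precision = 1/σ₀² + n/σ² = 1/711.2889 + 9/1764.8401 = (σ² + n·σ₀²)/(σ₀²σ²) = 8166.4402/(711.2889·1764.8401); posterior variance σₙ² = σ₀²σ²/(σ² + n·σ₀²) = 711.2889·1764.8401/8166.4402 = 153.715835.
Posterior SD = √σₙ² = √(711.2889·1764.8401/8166.4402) = 12.3982.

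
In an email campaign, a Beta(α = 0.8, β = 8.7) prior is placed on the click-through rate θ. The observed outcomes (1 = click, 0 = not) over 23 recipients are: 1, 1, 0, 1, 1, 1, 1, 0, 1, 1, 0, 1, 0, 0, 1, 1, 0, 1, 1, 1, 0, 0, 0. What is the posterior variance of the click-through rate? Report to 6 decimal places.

The Beta prior is conjugate to a Binomial/Bernoulli likelihood; the update adds successes to α and failures to β.
Posterior: Beta(α+k, β+n−k) = Beta(0.8+14, 8.7+9) = Beta(14.8, 17.7).
Var = αβ/((α+β)²(α+β+1)) = 14.8·17.7/(32.5²·33.5) = 0.007403.

0.007403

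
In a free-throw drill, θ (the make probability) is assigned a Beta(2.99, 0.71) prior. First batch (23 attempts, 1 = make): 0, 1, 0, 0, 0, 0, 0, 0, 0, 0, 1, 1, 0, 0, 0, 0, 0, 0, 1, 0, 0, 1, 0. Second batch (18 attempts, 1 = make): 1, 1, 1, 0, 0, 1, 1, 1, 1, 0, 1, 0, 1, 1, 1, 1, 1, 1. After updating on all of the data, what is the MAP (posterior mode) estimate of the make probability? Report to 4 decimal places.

The Beta prior is conjugate to a Binomial/Bernoulli likelihood; the update adds successes to α and failures to β.
After batch 1: Beta(2.99+5, 0.71+18) = Beta(7.99, 18.71).
After batch 2: Beta(7.99+14, 18.71+4) = Beta(21.99, 22.71).
Mode of Beta(a,b) for a,b>1 is (a−1)/(a+b−2) = 20.99/42.70 = 0.4916.

0.4916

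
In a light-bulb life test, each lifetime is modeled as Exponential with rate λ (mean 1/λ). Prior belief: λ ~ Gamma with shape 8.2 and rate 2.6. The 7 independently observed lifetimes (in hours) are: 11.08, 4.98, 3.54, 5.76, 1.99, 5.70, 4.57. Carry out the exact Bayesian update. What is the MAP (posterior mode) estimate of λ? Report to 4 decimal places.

0.3531

With a Gamma(shape α, rate β) prior on the exponential rate λ, the posterior after n observations with total T = Σxᵢ is Gamma(α+n, β+T).
Sum of observations T = 37.62 hours; n = 7.
Posterior: Gamma(8.2+7, 2.6+37.62) = Gamma(15.2, 40.22).
Mode = (α−1)/β = 0.3531.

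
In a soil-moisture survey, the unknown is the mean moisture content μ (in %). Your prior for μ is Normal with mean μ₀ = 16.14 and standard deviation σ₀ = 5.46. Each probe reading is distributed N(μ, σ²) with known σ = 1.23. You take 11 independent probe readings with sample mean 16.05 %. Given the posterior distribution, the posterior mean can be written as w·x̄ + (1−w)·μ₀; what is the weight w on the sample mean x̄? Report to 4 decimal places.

For Normal data with known variance σ², a Normal(μ₀, σ₀²) prior on μ is conjugate. Posterior precision = 1/σ₀² + n/σ²; posterior mean is the precision-weighted average of μ₀ and x̄.
σ₀² = 5.46² = 29.8116, σ² = 1.23² = 1.5129. Prior precision 1/σ₀² = 1/29.8116; data precision n/σ² = 11/1.5129.
w = (n/σ²)/(1/σ₀² + n/σ²) = n·σ₀²/(σ² + n·σ₀²) = 11·29.8116/(1.5129 + 11·29.8116) = 327.9276/329.4405 = 0.9954.

0.9954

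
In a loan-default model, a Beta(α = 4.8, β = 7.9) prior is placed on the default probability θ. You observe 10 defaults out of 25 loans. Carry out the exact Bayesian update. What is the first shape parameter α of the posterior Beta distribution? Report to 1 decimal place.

The Beta prior is conjugate to a Binomial/Bernoulli likelihood; the update adds successes to α and failures to β.
Posterior: Beta(α+k, β+n−k) = Beta(4.8+10, 7.9+15) = Beta(14.8, 22.9).
Posterior α = 14.8.

14.8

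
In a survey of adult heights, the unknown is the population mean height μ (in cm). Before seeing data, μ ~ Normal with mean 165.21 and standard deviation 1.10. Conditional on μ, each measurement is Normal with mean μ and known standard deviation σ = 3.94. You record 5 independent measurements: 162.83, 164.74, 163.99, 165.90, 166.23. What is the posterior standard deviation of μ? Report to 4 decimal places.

0.9331

For Normal data with known variance σ², a Normal(μ₀, σ₀²) prior on μ is conjugate. Posterior precision = 1/σ₀² + n/σ²; posterior mean is the precision-weighted average of μ₀ and x̄.
σ₀² = 1.10² = 1.21, σ² = 3.94² = 15.5236; σ² + n·σ₀² = 15.5236 + 5·1.21 = 21.5736.
Posterior precision = 1/σ₀² + n/σ² = 1/1.21 + 5/15.5236 = (σ² + n·σ₀²)/(σ₀²σ²) = 21.5736/(1.21·15.5236); posterior variance σₙ² = σ₀²σ²/(σ² + n·σ₀²) = 1.21·15.5236/21.5736 = 0.870673.
Posterior SD = √σₙ² = √(1.21·15.5236/21.5736) = 0.9331.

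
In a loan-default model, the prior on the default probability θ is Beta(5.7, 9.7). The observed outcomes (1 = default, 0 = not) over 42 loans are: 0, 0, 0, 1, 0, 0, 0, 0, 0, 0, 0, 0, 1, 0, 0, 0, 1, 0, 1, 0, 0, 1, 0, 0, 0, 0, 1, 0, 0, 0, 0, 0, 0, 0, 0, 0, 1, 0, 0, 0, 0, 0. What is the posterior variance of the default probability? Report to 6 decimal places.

0.002950

The Beta prior is conjugate to a Binomial/Bernoulli likelihood; the update adds successes to α and failures to β.
Posterior: Beta(α+k, β+n−k) = Beta(5.7+7, 9.7+35) = Beta(12.7, 44.7).
Var = αβ/((α+β)²(α+β+1)) = 12.7·44.7/(57.4²·58.4) = 0.002950.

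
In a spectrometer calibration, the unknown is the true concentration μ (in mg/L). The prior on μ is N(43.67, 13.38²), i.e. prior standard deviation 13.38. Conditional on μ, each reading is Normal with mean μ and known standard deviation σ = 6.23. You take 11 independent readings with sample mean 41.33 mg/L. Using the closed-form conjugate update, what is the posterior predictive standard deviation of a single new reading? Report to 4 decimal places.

For Normal data with known variance σ², a Normal(μ₀, σ₀²) prior on μ is conjugate. Posterior precision = 1/σ₀² + n/σ²; posterior mean is the precision-weighted average of μ₀ and x̄.
σ₀² = 13.38² = 179.0244, σ² = 6.23² = 38.8129; σ² + n·σ₀² = 38.8129 + 11·179.0244 = 2008.0813.
Posterior precision = 1/σ₀² + n/σ² = 1/179.0244 + 11/38.8129 = (σ² + n·σ₀²)/(σ₀²σ²) = 2008.0813/(179.0244·38.8129); posterior variance σₙ² = σ₀²σ²/(σ² + n·σ₀²) = 179.0244·38.8129/2008.0813 = 3.460246.
Predictive variance for one new observation = σₙ² + σ² = 179.0244·38.8129/2008.0813 + 38.8129 = σ²·(σ₀² + 2008.0813)/2008.0813 = 38.8129·2187.1057/2008.0813 = 42.273146; SD = √(38.8129·2187.1057/2008.0813) = 6.5018.

6.5018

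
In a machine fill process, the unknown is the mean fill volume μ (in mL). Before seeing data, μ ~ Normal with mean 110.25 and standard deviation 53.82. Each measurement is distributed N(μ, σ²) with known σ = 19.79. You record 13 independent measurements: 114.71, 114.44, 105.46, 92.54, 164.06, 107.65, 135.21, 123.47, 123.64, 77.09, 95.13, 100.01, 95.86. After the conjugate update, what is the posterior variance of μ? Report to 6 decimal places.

For Normal data with known variance σ², a Normal(μ₀, σ₀²) prior on μ is conjugate. Posterior precision = 1/σ₀² + n/σ²; posterior mean is the precision-weighted average of μ₀ and x̄.
σ₀² = 53.82² = 2896.5924, σ² = 19.79² = 391.6441; σ² + n·σ₀² = 391.6441 + 13·2896.5924 = 38047.3453.
Posterior precision = 1/σ₀² + n/σ² = 1/2896.5924 + 13/391.6441 = (σ² + n·σ₀²)/(σ₀²σ²) = 38047.3453/(2896.5924·391.6441); posterior variance σₙ² = σ₀²σ²/(σ² + n·σ₀²) = 2896.5924·391.6441/38047.3453 = 29.816359.

29.816359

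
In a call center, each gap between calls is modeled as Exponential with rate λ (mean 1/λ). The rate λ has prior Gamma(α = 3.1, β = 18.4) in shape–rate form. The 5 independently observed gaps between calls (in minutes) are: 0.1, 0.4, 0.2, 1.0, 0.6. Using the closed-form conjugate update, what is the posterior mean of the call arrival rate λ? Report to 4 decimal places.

With a Gamma(shape α, rate β) prior on the exponential rate λ, the posterior after n observations with total T = Σxᵢ is Gamma(α+n, β+T).
Sum of observations T = 2.3 minutes; n = 5.
Posterior: Gamma(3.1+5, 18.4+2.3) = Gamma(8.1, 20.7).
Posterior mean of λ = α/β = 8.1/20.7 = 0.3913.

0.3913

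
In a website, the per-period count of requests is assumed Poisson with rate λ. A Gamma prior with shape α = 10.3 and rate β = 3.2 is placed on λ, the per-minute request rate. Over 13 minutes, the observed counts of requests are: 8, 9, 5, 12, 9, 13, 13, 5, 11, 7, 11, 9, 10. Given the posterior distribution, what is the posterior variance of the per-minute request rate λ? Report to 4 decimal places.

0.5041

With a Gamma(shape α, rate β) prior, the Poisson likelihood is conjugate: the posterior is Gamma(α + ΣXᵢ, β + n).
Sum of counts S = 122 over n = 13 minutes.
Posterior: Gamma(α+S, β+n) = Gamma(10.3+122, 3.2+13) = Gamma(132.3, 16.2).
Var = α/β² = 132.3/16.2² = 0.5041.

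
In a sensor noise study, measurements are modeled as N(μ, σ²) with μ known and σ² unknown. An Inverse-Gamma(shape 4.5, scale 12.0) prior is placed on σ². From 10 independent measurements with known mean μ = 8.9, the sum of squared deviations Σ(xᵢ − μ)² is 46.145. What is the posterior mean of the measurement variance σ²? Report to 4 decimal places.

4.1262

With known mean μ and an Inverse-Gamma(α, β) prior on σ², the Normal likelihood is conjugate: posterior is Inv-Gamma(α + n/2, β + Σ(xᵢ−μ)²/2).
Posterior: Inv-Gamma(4.5 + 10/2, 12.0 + 46.145/2) = Inv-Gamma(9.50, 35.0725).
E[σ²|data] = β/(α−1) = 35.0725/8.50 = 4.1262.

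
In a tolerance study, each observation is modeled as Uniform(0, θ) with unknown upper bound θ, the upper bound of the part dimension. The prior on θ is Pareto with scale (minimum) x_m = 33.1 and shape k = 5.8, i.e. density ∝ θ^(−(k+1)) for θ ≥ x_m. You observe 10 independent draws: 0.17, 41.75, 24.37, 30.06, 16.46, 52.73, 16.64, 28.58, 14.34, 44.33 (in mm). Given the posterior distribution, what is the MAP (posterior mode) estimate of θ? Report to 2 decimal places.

A Pareto(scale x_m, shape k) prior on the upper bound θ of Uniform(0, θ) is conjugate: posterior is Pareto(max(x_m, max xᵢ), k + n).
Sample maximum = 52.73; prior scale x_m = 33.1 → posterior scale = max = 52.73.
Posterior shape = 5.8 + 10 = 15.8.
The Pareto density is decreasing on [x_m, ∞), so the mode is x_m = 52.73.

52.73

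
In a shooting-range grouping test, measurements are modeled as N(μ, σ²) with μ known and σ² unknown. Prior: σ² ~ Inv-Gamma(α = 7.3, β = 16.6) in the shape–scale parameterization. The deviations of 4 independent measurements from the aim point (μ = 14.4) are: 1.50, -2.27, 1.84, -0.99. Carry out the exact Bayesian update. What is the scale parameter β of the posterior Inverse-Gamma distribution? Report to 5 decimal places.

With known mean μ and an Inverse-Gamma(α, β) prior on σ², the Normal likelihood is conjugate: posterior is Inv-Gamma(α + n/2, β + Σ(xᵢ−μ)²/2).
Σ(xᵢ−μ)² = (1.50)² + (-2.27)² + (1.84)² + (-0.99)² = 11.7686.
Posterior: Inv-Gamma(7.3 + 4/2, 16.6 + 11.7686/2) = Inv-Gamma(9.30, 22.48430).
Posterior β = 22.48430.

22.48430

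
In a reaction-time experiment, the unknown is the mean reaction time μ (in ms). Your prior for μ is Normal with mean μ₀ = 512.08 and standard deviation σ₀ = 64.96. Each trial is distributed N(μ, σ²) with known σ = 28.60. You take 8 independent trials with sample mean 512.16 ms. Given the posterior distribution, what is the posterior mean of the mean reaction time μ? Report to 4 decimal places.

For Normal data with known variance σ², a Normal(μ₀, σ₀²) prior on μ is conjugate. Posterior precision = 1/σ₀² + n/σ²; posterior mean is the precision-weighted average of μ₀ and x̄.
n·x̄ = 8·512.16 = 4097.28.
σ₀² = 64.96² = 4219.8016, σ² = 28.60² = 817.96; σ² + n·σ₀² = 817.96 + 8·4219.8016 = 34576.3728.
Posterior mean = (μ₀/σ₀² + n·x̄/σ²)/(1/σ₀² + n/σ²) = (σ²·μ₀ + σ₀²·n·x̄)/(σ² + n·σ₀²) = (817.96·512.08 + 4219.8016·4097.28)/34576.3728 = 17708569.656448/34576.3728 = 512.1581.

512.1581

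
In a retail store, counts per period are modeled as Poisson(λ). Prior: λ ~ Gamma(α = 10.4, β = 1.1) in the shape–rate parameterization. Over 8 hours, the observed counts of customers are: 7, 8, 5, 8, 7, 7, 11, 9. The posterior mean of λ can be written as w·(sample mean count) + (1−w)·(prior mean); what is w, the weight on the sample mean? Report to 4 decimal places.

With a Gamma(shape α, rate β) prior, the Poisson likelihood is conjugate: the posterior is Gamma(α + ΣXᵢ, β + n).
Posterior mean = (α₀+S)/(β₀+n) = [n/(β₀+n)]·(S/n) + [β₀/(β₀+n)]·(α₀/β₀), so only n and β₀ enter the weight.
Weight on data w = n/(β₀+n) = 8/(1.1+8) = 8/9.1 = 0.8791.

0.8791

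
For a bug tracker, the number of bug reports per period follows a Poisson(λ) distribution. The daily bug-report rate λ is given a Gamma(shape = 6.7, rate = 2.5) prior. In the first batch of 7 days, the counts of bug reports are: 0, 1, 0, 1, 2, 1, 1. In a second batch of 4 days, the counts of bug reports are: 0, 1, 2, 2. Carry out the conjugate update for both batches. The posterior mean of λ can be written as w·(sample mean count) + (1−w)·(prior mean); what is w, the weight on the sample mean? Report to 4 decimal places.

0.8148

With a Gamma(shape α, rate β) prior, the Poisson likelihood is conjugate: the posterior is Gamma(α + ΣXᵢ, β + n).
Total number of days: n = 7 + 4 = 11.
Posterior mean = (α₀+S)/(β₀+n) = [n/(β₀+n)]·(S/n) + [β₀/(β₀+n)]·(α₀/β₀), so only n and β₀ enter the weight.
Weight on data w = n/(β₀+n) = 11/(2.5+11) = 11/13.5 = 0.8148.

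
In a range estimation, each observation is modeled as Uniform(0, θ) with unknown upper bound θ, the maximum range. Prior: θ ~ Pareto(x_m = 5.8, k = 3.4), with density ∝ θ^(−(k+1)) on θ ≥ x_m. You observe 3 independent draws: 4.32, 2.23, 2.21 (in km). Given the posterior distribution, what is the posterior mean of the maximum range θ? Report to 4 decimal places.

6.8741

A Pareto(scale x_m, shape k) prior on the upper bound θ of Uniform(0, θ) is conjugate: posterior is Pareto(max(x_m, max xᵢ), k + n).
Sample maximum = 4.32; prior scale x_m = 5.8 → posterior scale = max = 5.80.
Posterior shape = 3.4 + 3 = 6.4.
E[θ|data] = k·x_m/(k−1) = 6.4·5.80/5.4 = 6.8741.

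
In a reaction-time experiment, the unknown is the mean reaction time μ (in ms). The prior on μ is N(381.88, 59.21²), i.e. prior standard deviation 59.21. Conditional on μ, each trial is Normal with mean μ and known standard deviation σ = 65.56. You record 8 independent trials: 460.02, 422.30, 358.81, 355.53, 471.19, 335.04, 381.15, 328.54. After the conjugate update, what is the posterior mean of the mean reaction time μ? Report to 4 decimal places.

For Normal data with known variance σ², a Normal(μ₀, σ₀²) prior on μ is conjugate. Posterior precision = 1/σ₀² + n/σ²; posterior mean is the precision-weighted average of μ₀ and x̄.
Σxᵢ = 460.02 + 422.30 + 358.81 + 355.53 + 471.19 + 335.04 + 381.15 + 328.54 = 3112.58, so n·x̄ = 3112.58.
σ₀² = 59.21² = 3505.8241, σ² = 65.56² = 4298.1136; σ² + n·σ₀² = 4298.1136 + 8·3505.8241 = 32344.7064.
Posterior mean = (μ₀/σ₀² + n·x̄/σ²)/(1/σ₀² + n/σ²) = (σ²·μ₀ + σ₀²·n·x̄)/(σ² + n·σ₀²) = (4298.1136·381.88 + 3505.8241·3112.58)/32344.7064 = 12553521.598746/32344.7064 = 388.1167.

388.1167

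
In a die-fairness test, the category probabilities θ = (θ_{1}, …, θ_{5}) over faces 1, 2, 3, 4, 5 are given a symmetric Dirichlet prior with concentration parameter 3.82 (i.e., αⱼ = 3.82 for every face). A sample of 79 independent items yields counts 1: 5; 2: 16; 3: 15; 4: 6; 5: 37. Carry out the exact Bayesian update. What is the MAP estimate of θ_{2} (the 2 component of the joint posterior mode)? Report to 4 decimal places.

The Dirichlet prior is conjugate to the Multinomial likelihood: each posterior αⱼ = prior αⱼ + observed count nⱼ.
Posterior concentration: (8.82, 19.82, 18.82, 9.82, 40.82), total = 98.10.
Joint mode component: (α_{2}−1)/(Σα−K) = 18.82/93.10 = 0.2021.

0.2021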